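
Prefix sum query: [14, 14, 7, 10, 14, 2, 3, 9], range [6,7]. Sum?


Prefix sums: [0, 14, 28, 35, 45, 59, 61, 64, 73]
Sum[6..7] = prefix[8] - prefix[6] = 73 - 61 = 12


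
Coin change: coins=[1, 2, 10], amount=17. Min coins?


dp[0]=0; dp[i]=1+min(dp[i-c] for c in coins)
...dp[12]=2, dp[13]=3, dp[14]=3, dp[15]=4, dp[16]=4, dp[17]=5
Minimum coins for 17 = 5


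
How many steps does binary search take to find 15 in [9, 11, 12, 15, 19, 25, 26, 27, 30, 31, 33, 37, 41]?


Search for 15:
[0,12] mid=6 arr[6]=26
[0,5] mid=2 arr[2]=12
[3,5] mid=4 arr[4]=19
[3,3] mid=3 arr[3]=15
Total: 4 comparisons


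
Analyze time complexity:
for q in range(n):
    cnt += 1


Per nesting level: O(n) = O(n)
Complexity: O(n)


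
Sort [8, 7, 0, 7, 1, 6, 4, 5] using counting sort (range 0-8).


Count array: [1, 1, 0, 0, 1, 1, 1, 2, 1]
Reconstruct: [0, 1, 4, 5, 6, 7, 7, 8]


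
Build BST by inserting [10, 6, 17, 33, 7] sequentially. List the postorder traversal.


Root = 10; build tree by BST insertion.
Postorder traversal: [7, 6, 33, 17, 10]


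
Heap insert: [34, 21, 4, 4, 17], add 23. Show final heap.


Append 23: [34, 21, 4, 4, 17, 23]
Bubble up: swap idx 5(23) with idx 2(4)
Result: [34, 21, 23, 4, 17, 4]


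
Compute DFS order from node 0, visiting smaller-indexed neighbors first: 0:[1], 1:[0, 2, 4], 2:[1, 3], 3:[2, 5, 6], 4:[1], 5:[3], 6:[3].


DFS stack-based: start with [0]
Visit order: [0, 1, 2, 3, 5, 6, 4]


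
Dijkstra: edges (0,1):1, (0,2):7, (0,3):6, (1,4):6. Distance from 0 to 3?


Dijkstra from 0:
Distances: {0: 0, 1: 1, 2: 7, 3: 6, 4: 7}
Shortest distance to 3 = 6, path = [0, 3]


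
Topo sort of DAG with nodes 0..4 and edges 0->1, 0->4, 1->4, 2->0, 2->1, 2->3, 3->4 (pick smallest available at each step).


Kahn's algorithm, process smallest node first
Order: [2, 0, 1, 3, 4]


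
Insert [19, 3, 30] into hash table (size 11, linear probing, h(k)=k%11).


Insertions: 19->slot 8; 3->slot 3; 30->slot 9
Table: [None, None, None, 3, None, None, None, None, 19, 30, None]


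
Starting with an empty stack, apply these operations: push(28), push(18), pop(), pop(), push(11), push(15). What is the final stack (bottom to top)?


push(28) -> [28]
push(18) -> [28, 18]
pop() returns 18 -> [28]
pop() returns 28 -> []
push(11) -> [11]
push(15) -> [11, 15]
Final stack (bottom to top): [11, 15]


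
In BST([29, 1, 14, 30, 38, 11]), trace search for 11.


BST root = 29
Search for 11: compare at each node
Path: [29, 1, 14, 11]


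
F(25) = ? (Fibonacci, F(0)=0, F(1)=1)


F(n)=F(n-1)+F(n-2)
...F(23)=28657, F(24)=46368, F(25)=75025


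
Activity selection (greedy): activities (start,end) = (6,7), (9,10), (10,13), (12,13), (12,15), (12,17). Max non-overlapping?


Greedy: pick earliest-ending, then skip overlaps.
Selected (3 activities): [(6, 7), (9, 10), (10, 13)]


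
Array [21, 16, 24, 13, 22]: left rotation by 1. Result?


Left rotate by 1: [16, 24, 13, 22, 21]


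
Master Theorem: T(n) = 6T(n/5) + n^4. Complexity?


a=6, b=5, c=4. log_5(6)=1.113 < c=4. Case 3: O(n^c) = O(n^4)
Complexity: O(n^4)


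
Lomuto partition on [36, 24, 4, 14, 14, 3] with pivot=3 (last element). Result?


Elements <= 3 go left of pivot.
Result: [3, 24, 4, 14, 14, 36], pivot at index 0


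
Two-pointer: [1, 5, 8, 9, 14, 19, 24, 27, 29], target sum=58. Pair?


Two pointers: lo=0, hi=8
No pair sums to 58


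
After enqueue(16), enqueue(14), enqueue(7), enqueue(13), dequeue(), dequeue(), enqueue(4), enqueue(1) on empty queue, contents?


enqueue(16) -> [16]
enqueue(14) -> [16, 14]
enqueue(7) -> [16, 14, 7]
enqueue(13) -> [16, 14, 7, 13]
dequeue() returns 16 -> [14, 7, 13]
dequeue() returns 14 -> [7, 13]
enqueue(4) -> [7, 13, 4]
enqueue(1) -> [7, 13, 4, 1]
Final queue (front to back): [7, 13, 4, 1]


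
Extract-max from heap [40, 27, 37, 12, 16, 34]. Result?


Max = 40
Replace root with last, heapify down
Resulting heap: [37, 27, 34, 12, 16]


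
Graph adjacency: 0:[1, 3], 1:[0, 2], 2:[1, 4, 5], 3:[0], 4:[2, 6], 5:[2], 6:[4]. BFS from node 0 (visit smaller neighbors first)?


BFS queue: start with [0]
Visit order: [0, 1, 3, 2, 4, 5, 6]


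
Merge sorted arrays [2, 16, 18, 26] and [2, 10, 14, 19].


Compare heads, take smaller each step.
Merged: [2, 2, 10, 14, 16, 18, 19, 26]


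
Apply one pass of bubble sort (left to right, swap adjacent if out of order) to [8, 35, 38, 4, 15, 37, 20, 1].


After one pass: [8, 35, 4, 15, 37, 20, 1, 38]


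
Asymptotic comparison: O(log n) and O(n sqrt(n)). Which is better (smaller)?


logarithmic grows slower than n^1.5
O(log n) is asymptotically smaller; O(n sqrt(n)) grows faster


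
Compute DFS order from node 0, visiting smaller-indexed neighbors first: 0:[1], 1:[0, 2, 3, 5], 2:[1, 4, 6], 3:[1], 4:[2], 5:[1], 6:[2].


DFS stack-based: start with [0]
Visit order: [0, 1, 2, 4, 6, 3, 5]


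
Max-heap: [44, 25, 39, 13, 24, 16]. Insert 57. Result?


Append 57: [44, 25, 39, 13, 24, 16, 57]
Bubble up: swap idx 6(57) with idx 2(39); swap idx 2(57) with idx 0(44)
Result: [57, 25, 44, 13, 24, 16, 39]


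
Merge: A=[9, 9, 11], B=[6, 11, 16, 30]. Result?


Compare heads, take smaller each step.
Merged: [6, 9, 9, 11, 11, 16, 30]


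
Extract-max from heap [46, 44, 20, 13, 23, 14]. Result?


Max = 46
Replace root with last, heapify down
Resulting heap: [44, 23, 20, 13, 14]


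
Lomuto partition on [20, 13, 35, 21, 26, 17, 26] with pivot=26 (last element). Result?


Elements <= 26 go left of pivot.
Result: [20, 13, 21, 26, 17, 26, 35], pivot at index 5


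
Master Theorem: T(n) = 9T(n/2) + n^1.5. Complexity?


a=9, b=2, c=1.5. log_2(9)=3.170 > c=1.5. Case 1: O(n^log_b(a)) = O(n^3.170)
Complexity: O(n^3.170)


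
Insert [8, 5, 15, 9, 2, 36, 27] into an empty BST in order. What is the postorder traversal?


Root = 8; build tree by BST insertion.
Postorder traversal: [2, 5, 9, 27, 36, 15, 8]


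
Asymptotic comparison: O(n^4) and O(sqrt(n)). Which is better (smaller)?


sublinear grows slower than quartic
O(sqrt(n)) is asymptotically smaller; O(n^4) grows faster


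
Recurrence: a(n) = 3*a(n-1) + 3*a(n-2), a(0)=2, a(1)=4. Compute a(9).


Build bottom-up:
...a(7)=13716, a(8)=52002, a(9)=3*52002+3*13716=197154


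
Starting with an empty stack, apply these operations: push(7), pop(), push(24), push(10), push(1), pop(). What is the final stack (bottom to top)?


push(7) -> [7]
pop() returns 7 -> []
push(24) -> [24]
push(10) -> [24, 10]
push(1) -> [24, 10, 1]
pop() returns 1 -> [24, 10]
Final stack (bottom to top): [24, 10]


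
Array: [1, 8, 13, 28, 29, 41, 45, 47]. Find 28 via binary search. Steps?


Search for 28:
[0,7] mid=3 arr[3]=28
Total: 1 comparisons


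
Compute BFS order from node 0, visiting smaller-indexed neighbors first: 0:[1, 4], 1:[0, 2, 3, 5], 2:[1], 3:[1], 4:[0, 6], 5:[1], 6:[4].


BFS queue: start with [0]
Visit order: [0, 1, 4, 2, 3, 5, 6]


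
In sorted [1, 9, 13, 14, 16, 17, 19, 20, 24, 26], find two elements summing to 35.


Two pointers: lo=0, hi=9
Found pair: (9, 26) summing to 35


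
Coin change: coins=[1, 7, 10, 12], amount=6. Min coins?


dp[0]=0; dp[i]=1+min(dp[i-c] for c in coins)
...dp[1]=1, dp[2]=2, dp[3]=3, dp[4]=4, dp[5]=5, dp[6]=6
Minimum coins for 6 = 6


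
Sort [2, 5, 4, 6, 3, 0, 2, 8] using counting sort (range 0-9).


Count array: [1, 0, 2, 1, 1, 1, 1, 0, 1, 0]
Reconstruct: [0, 2, 2, 3, 4, 5, 6, 8]


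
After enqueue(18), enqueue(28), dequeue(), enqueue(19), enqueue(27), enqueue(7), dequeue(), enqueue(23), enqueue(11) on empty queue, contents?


enqueue(18) -> [18]
enqueue(28) -> [18, 28]
dequeue() returns 18 -> [28]
enqueue(19) -> [28, 19]
enqueue(27) -> [28, 19, 27]
enqueue(7) -> [28, 19, 27, 7]
dequeue() returns 28 -> [19, 27, 7]
enqueue(23) -> [19, 27, 7, 23]
enqueue(11) -> [19, 27, 7, 23, 11]
Final queue (front to back): [19, 27, 7, 23, 11]


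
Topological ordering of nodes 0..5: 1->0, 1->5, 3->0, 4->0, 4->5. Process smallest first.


Kahn's algorithm, process smallest node first
Order: [1, 2, 3, 4, 0, 5]


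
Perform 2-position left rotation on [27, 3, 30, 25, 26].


Left rotate by 2: [30, 25, 26, 27, 3]


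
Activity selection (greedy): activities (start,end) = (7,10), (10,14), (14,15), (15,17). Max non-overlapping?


Greedy: pick earliest-ending, then skip overlaps.
Selected (4 activities): [(7, 10), (10, 14), (14, 15), (15, 17)]


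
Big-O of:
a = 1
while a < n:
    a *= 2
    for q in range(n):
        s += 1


Per nesting level: O(log n) * O(n) = O(n log n)
Complexity: O(n log n)


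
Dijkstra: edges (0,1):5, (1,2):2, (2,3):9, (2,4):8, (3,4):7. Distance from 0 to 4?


Dijkstra from 0:
Distances: {0: 0, 1: 5, 2: 7, 3: 16, 4: 15}
Shortest distance to 4 = 15, path = [0, 1, 2, 4]


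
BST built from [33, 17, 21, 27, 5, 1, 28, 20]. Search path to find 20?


BST root = 33
Search for 20: compare at each node
Path: [33, 17, 21, 20]


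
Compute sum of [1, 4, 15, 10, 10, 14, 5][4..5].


Prefix sums: [0, 1, 5, 20, 30, 40, 54, 59]
Sum[4..5] = prefix[6] - prefix[4] = 54 - 30 = 24


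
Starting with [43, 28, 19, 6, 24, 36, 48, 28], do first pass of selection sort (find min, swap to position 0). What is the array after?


After one pass: [6, 28, 19, 43, 24, 36, 48, 28]


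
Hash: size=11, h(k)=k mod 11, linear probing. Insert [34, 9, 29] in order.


Insertions: 34->slot 1; 9->slot 9; 29->slot 7
Table: [None, 34, None, None, None, None, None, 29, None, 9, None]


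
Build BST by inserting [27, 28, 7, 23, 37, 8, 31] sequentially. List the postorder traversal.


Root = 27; build tree by BST insertion.
Postorder traversal: [8, 23, 7, 31, 37, 28, 27]


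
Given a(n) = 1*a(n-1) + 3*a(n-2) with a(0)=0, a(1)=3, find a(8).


Build bottom-up:
...a(6)=120, a(7)=291, a(8)=1*291+3*120=651


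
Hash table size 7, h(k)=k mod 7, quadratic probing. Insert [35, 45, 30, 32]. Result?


Insertions: 35->slot 0; 45->slot 3; 30->slot 2; 32->slot 4
Table: [35, None, 30, 45, 32, None, None]


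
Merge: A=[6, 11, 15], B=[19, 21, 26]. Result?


Compare heads, take smaller each step.
Merged: [6, 11, 15, 19, 21, 26]


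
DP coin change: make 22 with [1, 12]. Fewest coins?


dp[0]=0; dp[i]=1+min(dp[i-c] for c in coins)
...dp[17]=6, dp[18]=7, dp[19]=8, dp[20]=9, dp[21]=10, dp[22]=11
Minimum coins for 22 = 11


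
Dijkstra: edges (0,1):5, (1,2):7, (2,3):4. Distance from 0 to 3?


Dijkstra from 0:
Distances: {0: 0, 1: 5, 2: 12, 3: 16}
Shortest distance to 3 = 16, path = [0, 1, 2, 3]


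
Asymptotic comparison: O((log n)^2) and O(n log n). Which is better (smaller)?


polylogarithmic grows slower than linearithmic
O((log n)^2) is asymptotically smaller; O(n log n) grows faster


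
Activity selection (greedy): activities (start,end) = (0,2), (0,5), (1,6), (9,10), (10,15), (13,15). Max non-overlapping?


Greedy: pick earliest-ending, then skip overlaps.
Selected (3 activities): [(0, 2), (9, 10), (10, 15)]


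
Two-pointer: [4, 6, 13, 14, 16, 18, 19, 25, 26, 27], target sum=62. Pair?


Two pointers: lo=0, hi=9
No pair sums to 62


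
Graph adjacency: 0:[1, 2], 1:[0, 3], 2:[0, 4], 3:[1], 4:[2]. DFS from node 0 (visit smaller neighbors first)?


DFS stack-based: start with [0]
Visit order: [0, 1, 3, 2, 4]


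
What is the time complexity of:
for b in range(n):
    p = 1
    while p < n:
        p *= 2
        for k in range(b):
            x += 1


Per nesting level: O(n) * O(log n) * O(n) [triangular over b] = O(n^2 log n)
Complexity: O(n^2 log n)


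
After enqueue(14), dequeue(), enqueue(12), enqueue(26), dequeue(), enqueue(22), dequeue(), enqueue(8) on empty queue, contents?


enqueue(14) -> [14]
dequeue() returns 14 -> []
enqueue(12) -> [12]
enqueue(26) -> [12, 26]
dequeue() returns 12 -> [26]
enqueue(22) -> [26, 22]
dequeue() returns 26 -> [22]
enqueue(8) -> [22, 8]
Final queue (front to back): [22, 8]


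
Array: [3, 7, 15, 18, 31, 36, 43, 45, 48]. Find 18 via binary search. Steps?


Search for 18:
[0,8] mid=4 arr[4]=31
[0,3] mid=1 arr[1]=7
[2,3] mid=2 arr[2]=15
[3,3] mid=3 arr[3]=18
Total: 4 comparisons


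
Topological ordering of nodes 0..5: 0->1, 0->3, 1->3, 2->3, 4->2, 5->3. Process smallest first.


Kahn's algorithm, process smallest node first
Order: [0, 1, 4, 2, 5, 3]


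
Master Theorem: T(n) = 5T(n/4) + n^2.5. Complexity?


a=5, b=4, c=2.5. log_4(5)=1.161 < c=2.5. Case 3: O(n^c) = O(n^2.500)
Complexity: O(n^2.500)


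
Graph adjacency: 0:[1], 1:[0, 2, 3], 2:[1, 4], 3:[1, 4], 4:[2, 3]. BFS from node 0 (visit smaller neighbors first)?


BFS queue: start with [0]
Visit order: [0, 1, 2, 3, 4]


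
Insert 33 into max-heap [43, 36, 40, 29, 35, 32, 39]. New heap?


Append 33: [43, 36, 40, 29, 35, 32, 39, 33]
Bubble up: swap idx 7(33) with idx 3(29)
Result: [43, 36, 40, 33, 35, 32, 39, 29]


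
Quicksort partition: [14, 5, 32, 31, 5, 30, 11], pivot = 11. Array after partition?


Elements <= 11 go left of pivot.
Result: [5, 5, 11, 31, 14, 30, 32], pivot at index 2


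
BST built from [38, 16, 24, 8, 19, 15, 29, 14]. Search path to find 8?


BST root = 38
Search for 8: compare at each node
Path: [38, 16, 8]


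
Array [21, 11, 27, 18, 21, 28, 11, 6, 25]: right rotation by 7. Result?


Right rotate by 7: [27, 18, 21, 28, 11, 6, 25, 21, 11]


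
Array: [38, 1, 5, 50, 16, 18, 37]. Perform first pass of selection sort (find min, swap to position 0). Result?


After one pass: [1, 38, 5, 50, 16, 18, 37]


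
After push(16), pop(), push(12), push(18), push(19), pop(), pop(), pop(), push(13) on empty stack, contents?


push(16) -> [16]
pop() returns 16 -> []
push(12) -> [12]
push(18) -> [12, 18]
push(19) -> [12, 18, 19]
pop() returns 19 -> [12, 18]
pop() returns 18 -> [12]
pop() returns 12 -> []
push(13) -> [13]
Final stack (bottom to top): [13]


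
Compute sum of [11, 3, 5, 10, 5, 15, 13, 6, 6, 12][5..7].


Prefix sums: [0, 11, 14, 19, 29, 34, 49, 62, 68, 74, 86]
Sum[5..7] = prefix[8] - prefix[5] = 68 - 34 = 34


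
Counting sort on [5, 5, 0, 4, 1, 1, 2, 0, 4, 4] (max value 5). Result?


Count array: [2, 2, 1, 0, 3, 2]
Reconstruct: [0, 0, 1, 1, 2, 4, 4, 4, 5, 5]


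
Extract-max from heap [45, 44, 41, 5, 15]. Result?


Max = 45
Replace root with last, heapify down
Resulting heap: [44, 15, 41, 5]


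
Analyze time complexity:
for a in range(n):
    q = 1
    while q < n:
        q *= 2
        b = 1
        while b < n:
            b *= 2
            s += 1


Per nesting level: O(n) * O(log n) * O(log n) = O(n (log n)^2)
Complexity: O(n (log n)^2)


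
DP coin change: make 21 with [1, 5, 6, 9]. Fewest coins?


dp[0]=0; dp[i]=1+min(dp[i-c] for c in coins)
...dp[16]=3, dp[17]=3, dp[18]=2, dp[19]=3, dp[20]=3, dp[21]=3
Minimum coins for 21 = 3


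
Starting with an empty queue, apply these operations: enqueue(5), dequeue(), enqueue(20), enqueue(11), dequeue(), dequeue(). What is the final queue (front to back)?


enqueue(5) -> [5]
dequeue() returns 5 -> []
enqueue(20) -> [20]
enqueue(11) -> [20, 11]
dequeue() returns 20 -> [11]
dequeue() returns 11 -> []
Final queue (front to back): []


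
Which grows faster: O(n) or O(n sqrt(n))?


linear grows slower than n^1.5
O(n) is asymptotically smaller; O(n sqrt(n)) grows faster


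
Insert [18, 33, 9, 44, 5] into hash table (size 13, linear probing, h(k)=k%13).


Insertions: 18->slot 5; 33->slot 7; 9->slot 9; 44->slot 6; 5->slot 8
Table: [None, None, None, None, None, 18, 44, 33, 5, 9, None, None, None]


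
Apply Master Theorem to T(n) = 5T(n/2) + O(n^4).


a=5, b=2, c=4. log_2(5)=2.322 < c=4. Case 3: O(n^c) = O(n^4)
Complexity: O(n^4)


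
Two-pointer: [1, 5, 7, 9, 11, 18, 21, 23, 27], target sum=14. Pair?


Two pointers: lo=0, hi=8
Found pair: (5, 9) summing to 14


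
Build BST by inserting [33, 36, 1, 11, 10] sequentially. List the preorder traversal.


Root = 33; build tree by BST insertion.
Preorder traversal: [33, 1, 11, 10, 36]


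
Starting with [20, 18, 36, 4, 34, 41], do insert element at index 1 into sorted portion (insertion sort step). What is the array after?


After one pass: [18, 20, 36, 4, 34, 41]


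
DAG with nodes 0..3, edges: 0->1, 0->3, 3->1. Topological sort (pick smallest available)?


Kahn's algorithm, process smallest node first
Order: [0, 2, 3, 1]


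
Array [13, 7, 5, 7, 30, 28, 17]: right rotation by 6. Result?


Right rotate by 6: [7, 5, 7, 30, 28, 17, 13]


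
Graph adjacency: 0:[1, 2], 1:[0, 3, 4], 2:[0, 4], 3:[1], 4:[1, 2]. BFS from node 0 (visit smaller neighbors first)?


BFS queue: start with [0]
Visit order: [0, 1, 2, 3, 4]


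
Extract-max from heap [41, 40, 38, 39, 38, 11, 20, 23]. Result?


Max = 41
Replace root with last, heapify down
Resulting heap: [40, 39, 38, 23, 38, 11, 20]


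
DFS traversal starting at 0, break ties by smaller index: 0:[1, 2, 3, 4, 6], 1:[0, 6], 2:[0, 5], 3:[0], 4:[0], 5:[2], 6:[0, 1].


DFS stack-based: start with [0]
Visit order: [0, 1, 6, 2, 5, 3, 4]


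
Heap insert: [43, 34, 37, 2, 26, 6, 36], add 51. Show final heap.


Append 51: [43, 34, 37, 2, 26, 6, 36, 51]
Bubble up: swap idx 7(51) with idx 3(2); swap idx 3(51) with idx 1(34); swap idx 1(51) with idx 0(43)
Result: [51, 43, 37, 34, 26, 6, 36, 2]


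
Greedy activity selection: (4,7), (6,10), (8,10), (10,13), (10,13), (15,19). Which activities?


Greedy: pick earliest-ending, then skip overlaps.
Selected (4 activities): [(4, 7), (8, 10), (10, 13), (15, 19)]


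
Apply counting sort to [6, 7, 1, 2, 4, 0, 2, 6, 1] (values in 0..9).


Count array: [1, 2, 2, 0, 1, 0, 2, 1, 0, 0]
Reconstruct: [0, 1, 1, 2, 2, 4, 6, 6, 7]


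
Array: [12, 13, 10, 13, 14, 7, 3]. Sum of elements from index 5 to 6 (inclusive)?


Prefix sums: [0, 12, 25, 35, 48, 62, 69, 72]
Sum[5..6] = prefix[7] - prefix[5] = 72 - 62 = 10


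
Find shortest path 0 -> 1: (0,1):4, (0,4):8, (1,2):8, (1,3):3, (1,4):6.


Dijkstra from 0:
Distances: {0: 0, 1: 4, 2: 12, 3: 7, 4: 8}
Shortest distance to 1 = 4, path = [0, 1]


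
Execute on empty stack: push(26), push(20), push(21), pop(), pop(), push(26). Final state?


push(26) -> [26]
push(20) -> [26, 20]
push(21) -> [26, 20, 21]
pop() returns 21 -> [26, 20]
pop() returns 20 -> [26]
push(26) -> [26, 26]
Final stack (bottom to top): [26, 26]


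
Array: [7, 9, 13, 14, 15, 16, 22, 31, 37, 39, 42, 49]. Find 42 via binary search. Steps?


Search for 42:
[0,11] mid=5 arr[5]=16
[6,11] mid=8 arr[8]=37
[9,11] mid=10 arr[10]=42
Total: 3 comparisons


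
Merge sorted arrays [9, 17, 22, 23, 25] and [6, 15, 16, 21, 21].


Compare heads, take smaller each step.
Merged: [6, 9, 15, 16, 17, 21, 21, 22, 23, 25]


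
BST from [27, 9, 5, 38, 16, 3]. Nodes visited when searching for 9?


BST root = 27
Search for 9: compare at each node
Path: [27, 9]


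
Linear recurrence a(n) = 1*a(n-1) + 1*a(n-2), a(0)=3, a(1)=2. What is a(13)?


Build bottom-up:
...a(11)=343, a(12)=555, a(13)=1*555+1*343=898


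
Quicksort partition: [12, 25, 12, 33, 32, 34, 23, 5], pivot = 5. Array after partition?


Elements <= 5 go left of pivot.
Result: [5, 25, 12, 33, 32, 34, 23, 12], pivot at index 0


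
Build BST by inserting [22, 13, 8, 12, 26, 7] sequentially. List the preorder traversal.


Root = 22; build tree by BST insertion.
Preorder traversal: [22, 13, 8, 7, 12, 26]


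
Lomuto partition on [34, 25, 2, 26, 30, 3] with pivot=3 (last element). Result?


Elements <= 3 go left of pivot.
Result: [2, 3, 34, 26, 30, 25], pivot at index 1


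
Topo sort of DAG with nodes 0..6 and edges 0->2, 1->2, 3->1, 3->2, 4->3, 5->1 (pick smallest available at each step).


Kahn's algorithm, process smallest node first
Order: [0, 4, 3, 5, 1, 2, 6]


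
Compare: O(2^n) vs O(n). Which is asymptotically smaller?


linear grows slower than exponential
O(n) is asymptotically smaller; O(2^n) grows faster


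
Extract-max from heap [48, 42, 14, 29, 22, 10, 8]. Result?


Max = 48
Replace root with last, heapify down
Resulting heap: [42, 29, 14, 8, 22, 10]


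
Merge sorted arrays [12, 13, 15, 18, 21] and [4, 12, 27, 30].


Compare heads, take smaller each step.
Merged: [4, 12, 12, 13, 15, 18, 21, 27, 30]


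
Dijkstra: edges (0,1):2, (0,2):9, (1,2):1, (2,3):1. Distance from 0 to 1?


Dijkstra from 0:
Distances: {0: 0, 1: 2, 2: 3, 3: 4}
Shortest distance to 1 = 2, path = [0, 1]


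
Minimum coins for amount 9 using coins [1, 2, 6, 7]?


dp[0]=0; dp[i]=1+min(dp[i-c] for c in coins)
...dp[4]=2, dp[5]=3, dp[6]=1, dp[7]=1, dp[8]=2, dp[9]=2
Minimum coins for 9 = 2


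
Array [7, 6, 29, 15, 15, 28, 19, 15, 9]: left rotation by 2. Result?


Left rotate by 2: [29, 15, 15, 28, 19, 15, 9, 7, 6]


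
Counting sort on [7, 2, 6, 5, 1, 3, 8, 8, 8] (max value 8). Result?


Count array: [0, 1, 1, 1, 0, 1, 1, 1, 3]
Reconstruct: [1, 2, 3, 5, 6, 7, 8, 8, 8]


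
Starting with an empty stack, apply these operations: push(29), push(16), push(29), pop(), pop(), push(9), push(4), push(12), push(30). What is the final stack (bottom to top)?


push(29) -> [29]
push(16) -> [29, 16]
push(29) -> [29, 16, 29]
pop() returns 29 -> [29, 16]
pop() returns 16 -> [29]
push(9) -> [29, 9]
push(4) -> [29, 9, 4]
push(12) -> [29, 9, 4, 12]
push(30) -> [29, 9, 4, 12, 30]
Final stack (bottom to top): [29, 9, 4, 12, 30]


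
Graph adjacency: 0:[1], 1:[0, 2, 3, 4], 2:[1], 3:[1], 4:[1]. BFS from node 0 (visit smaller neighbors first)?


BFS queue: start with [0]
Visit order: [0, 1, 2, 3, 4]


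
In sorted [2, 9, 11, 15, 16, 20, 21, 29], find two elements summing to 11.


Two pointers: lo=0, hi=7
Found pair: (2, 9) summing to 11


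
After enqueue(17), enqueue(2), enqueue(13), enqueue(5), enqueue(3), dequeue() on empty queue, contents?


enqueue(17) -> [17]
enqueue(2) -> [17, 2]
enqueue(13) -> [17, 2, 13]
enqueue(5) -> [17, 2, 13, 5]
enqueue(3) -> [17, 2, 13, 5, 3]
dequeue() returns 17 -> [2, 13, 5, 3]
Final queue (front to back): [2, 13, 5, 3]


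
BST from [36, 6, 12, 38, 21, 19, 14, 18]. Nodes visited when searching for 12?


BST root = 36
Search for 12: compare at each node
Path: [36, 6, 12]


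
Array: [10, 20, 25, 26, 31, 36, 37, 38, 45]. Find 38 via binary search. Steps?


Search for 38:
[0,8] mid=4 arr[4]=31
[5,8] mid=6 arr[6]=37
[7,8] mid=7 arr[7]=38
Total: 3 comparisons


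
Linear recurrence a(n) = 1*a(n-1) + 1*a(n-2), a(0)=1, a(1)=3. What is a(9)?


Build bottom-up:
...a(7)=47, a(8)=76, a(9)=1*76+1*47=123


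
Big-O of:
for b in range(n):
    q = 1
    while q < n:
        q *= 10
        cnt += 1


Per nesting level: O(n) * O(log n) = O(n log n)
Complexity: O(n log n)


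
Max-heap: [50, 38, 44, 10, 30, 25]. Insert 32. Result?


Append 32: [50, 38, 44, 10, 30, 25, 32]
Bubble up: no swaps needed
Result: [50, 38, 44, 10, 30, 25, 32]


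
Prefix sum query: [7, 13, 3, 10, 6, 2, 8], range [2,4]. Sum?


Prefix sums: [0, 7, 20, 23, 33, 39, 41, 49]
Sum[2..4] = prefix[5] - prefix[2] = 39 - 20 = 19


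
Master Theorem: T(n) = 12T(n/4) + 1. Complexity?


a=12, b=4, c=0. log_4(12)=1.792 > c=0. Case 1: O(n^log_b(a)) = O(n^1.792)
Complexity: O(n^1.792)


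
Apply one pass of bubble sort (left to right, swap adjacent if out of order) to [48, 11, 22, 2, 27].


After one pass: [11, 22, 2, 27, 48]


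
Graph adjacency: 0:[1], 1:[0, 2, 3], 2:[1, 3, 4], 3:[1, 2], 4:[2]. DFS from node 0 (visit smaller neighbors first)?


DFS stack-based: start with [0]
Visit order: [0, 1, 2, 3, 4]


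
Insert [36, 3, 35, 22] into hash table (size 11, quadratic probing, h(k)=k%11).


Insertions: 36->slot 3; 3->slot 4; 35->slot 2; 22->slot 0
Table: [22, None, 35, 36, 3, None, None, None, None, None, None]


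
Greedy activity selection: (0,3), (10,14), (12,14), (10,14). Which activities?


Greedy: pick earliest-ending, then skip overlaps.
Selected (2 activities): [(0, 3), (10, 14)]


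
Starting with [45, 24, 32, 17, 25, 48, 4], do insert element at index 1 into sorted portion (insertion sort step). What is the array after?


After one pass: [24, 45, 32, 17, 25, 48, 4]


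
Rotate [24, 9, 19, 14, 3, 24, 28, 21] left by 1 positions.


Left rotate by 1: [9, 19, 14, 3, 24, 28, 21, 24]


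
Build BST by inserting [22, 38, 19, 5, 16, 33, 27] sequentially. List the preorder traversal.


Root = 22; build tree by BST insertion.
Preorder traversal: [22, 19, 5, 16, 38, 33, 27]


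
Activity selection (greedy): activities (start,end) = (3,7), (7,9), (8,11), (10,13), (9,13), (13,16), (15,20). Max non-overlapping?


Greedy: pick earliest-ending, then skip overlaps.
Selected (4 activities): [(3, 7), (7, 9), (10, 13), (13, 16)]


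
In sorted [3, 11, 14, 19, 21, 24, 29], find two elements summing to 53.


Two pointers: lo=0, hi=6
Found pair: (24, 29) summing to 53


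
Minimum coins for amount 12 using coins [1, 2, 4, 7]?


dp[0]=0; dp[i]=1+min(dp[i-c] for c in coins)
...dp[7]=1, dp[8]=2, dp[9]=2, dp[10]=3, dp[11]=2, dp[12]=3
Minimum coins for 12 = 3


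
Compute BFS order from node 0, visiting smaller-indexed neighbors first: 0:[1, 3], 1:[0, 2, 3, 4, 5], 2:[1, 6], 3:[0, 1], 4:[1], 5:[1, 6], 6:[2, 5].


BFS queue: start with [0]
Visit order: [0, 1, 3, 2, 4, 5, 6]


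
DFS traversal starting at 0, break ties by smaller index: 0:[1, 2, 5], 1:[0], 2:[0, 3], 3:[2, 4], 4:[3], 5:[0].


DFS stack-based: start with [0]
Visit order: [0, 1, 2, 3, 4, 5]


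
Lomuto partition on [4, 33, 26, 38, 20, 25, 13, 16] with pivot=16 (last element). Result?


Elements <= 16 go left of pivot.
Result: [4, 13, 16, 38, 20, 25, 33, 26], pivot at index 2


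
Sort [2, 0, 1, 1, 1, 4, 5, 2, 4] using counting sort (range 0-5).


Count array: [1, 3, 2, 0, 2, 1]
Reconstruct: [0, 1, 1, 1, 2, 2, 4, 4, 5]


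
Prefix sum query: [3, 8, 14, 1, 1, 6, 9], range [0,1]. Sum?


Prefix sums: [0, 3, 11, 25, 26, 27, 33, 42]
Sum[0..1] = prefix[2] - prefix[0] = 11 - 0 = 11


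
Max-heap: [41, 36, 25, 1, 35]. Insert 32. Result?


Append 32: [41, 36, 25, 1, 35, 32]
Bubble up: swap idx 5(32) with idx 2(25)
Result: [41, 36, 32, 1, 35, 25]


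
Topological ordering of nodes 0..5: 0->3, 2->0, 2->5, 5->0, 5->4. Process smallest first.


Kahn's algorithm, process smallest node first
Order: [1, 2, 5, 0, 3, 4]


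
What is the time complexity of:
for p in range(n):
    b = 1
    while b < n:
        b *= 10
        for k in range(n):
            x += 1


Per nesting level: O(n) * O(log n) * O(n) = O(n^2 log n)
Complexity: O(n^2 log n)


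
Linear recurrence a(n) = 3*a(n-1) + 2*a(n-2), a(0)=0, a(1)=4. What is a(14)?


Build bottom-up:
...a(12)=4041180, a(13)=14392876, a(14)=3*14392876+2*4041180=51260988


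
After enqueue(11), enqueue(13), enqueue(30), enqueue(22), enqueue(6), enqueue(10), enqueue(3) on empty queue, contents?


enqueue(11) -> [11]
enqueue(13) -> [11, 13]
enqueue(30) -> [11, 13, 30]
enqueue(22) -> [11, 13, 30, 22]
enqueue(6) -> [11, 13, 30, 22, 6]
enqueue(10) -> [11, 13, 30, 22, 6, 10]
enqueue(3) -> [11, 13, 30, 22, 6, 10, 3]
Final queue (front to back): [11, 13, 30, 22, 6, 10, 3]


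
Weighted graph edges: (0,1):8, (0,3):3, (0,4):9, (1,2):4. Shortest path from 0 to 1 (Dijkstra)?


Dijkstra from 0:
Distances: {0: 0, 1: 8, 2: 12, 3: 3, 4: 9}
Shortest distance to 1 = 8, path = [0, 1]


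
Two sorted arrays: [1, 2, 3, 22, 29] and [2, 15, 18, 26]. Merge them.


Compare heads, take smaller each step.
Merged: [1, 2, 2, 3, 15, 18, 22, 26, 29]


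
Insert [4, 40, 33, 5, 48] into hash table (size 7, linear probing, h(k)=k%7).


Insertions: 4->slot 4; 40->slot 5; 33->slot 6; 5->slot 0; 48->slot 1
Table: [5, 48, None, None, 4, 40, 33]


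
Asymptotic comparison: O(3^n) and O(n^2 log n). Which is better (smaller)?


n^2 log n grows slower than exponential (base 3)
O(n^2 log n) is asymptotically smaller; O(3^n) grows faster


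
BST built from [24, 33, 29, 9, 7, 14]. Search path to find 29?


BST root = 24
Search for 29: compare at each node
Path: [24, 33, 29]


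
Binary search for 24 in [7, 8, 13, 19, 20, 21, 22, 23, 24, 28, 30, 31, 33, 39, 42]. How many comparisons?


Search for 24:
[0,14] mid=7 arr[7]=23
[8,14] mid=11 arr[11]=31
[8,10] mid=9 arr[9]=28
[8,8] mid=8 arr[8]=24
Total: 4 comparisons


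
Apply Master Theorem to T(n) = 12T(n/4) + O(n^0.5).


a=12, b=4, c=0.5. log_4(12)=1.792 > c=0.5. Case 1: O(n^log_b(a)) = O(n^1.792)
Complexity: O(n^1.792)


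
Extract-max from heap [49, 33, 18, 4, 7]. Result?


Max = 49
Replace root with last, heapify down
Resulting heap: [33, 7, 18, 4]


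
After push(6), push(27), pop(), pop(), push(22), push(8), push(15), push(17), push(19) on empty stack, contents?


push(6) -> [6]
push(27) -> [6, 27]
pop() returns 27 -> [6]
pop() returns 6 -> []
push(22) -> [22]
push(8) -> [22, 8]
push(15) -> [22, 8, 15]
push(17) -> [22, 8, 15, 17]
push(19) -> [22, 8, 15, 17, 19]
Final stack (bottom to top): [22, 8, 15, 17, 19]


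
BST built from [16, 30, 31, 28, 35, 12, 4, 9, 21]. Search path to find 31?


BST root = 16
Search for 31: compare at each node
Path: [16, 30, 31]


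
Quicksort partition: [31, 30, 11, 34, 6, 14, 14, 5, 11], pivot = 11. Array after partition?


Elements <= 11 go left of pivot.
Result: [11, 6, 5, 11, 30, 14, 14, 31, 34], pivot at index 3


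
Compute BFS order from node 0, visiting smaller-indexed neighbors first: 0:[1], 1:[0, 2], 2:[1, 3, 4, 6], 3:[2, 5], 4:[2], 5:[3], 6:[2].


BFS queue: start with [0]
Visit order: [0, 1, 2, 3, 4, 6, 5]


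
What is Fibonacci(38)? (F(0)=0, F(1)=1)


F(n)=F(n-1)+F(n-2)
...F(36)=14930352, F(37)=24157817, F(38)=39088169


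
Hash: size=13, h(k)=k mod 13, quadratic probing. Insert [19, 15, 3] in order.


Insertions: 19->slot 6; 15->slot 2; 3->slot 3
Table: [None, None, 15, 3, None, None, 19, None, None, None, None, None, None]


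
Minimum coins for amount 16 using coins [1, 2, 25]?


dp[0]=0; dp[i]=1+min(dp[i-c] for c in coins)
...dp[11]=6, dp[12]=6, dp[13]=7, dp[14]=7, dp[15]=8, dp[16]=8
Minimum coins for 16 = 8


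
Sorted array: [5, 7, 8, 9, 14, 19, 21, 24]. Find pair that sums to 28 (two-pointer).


Two pointers: lo=0, hi=7
Found pair: (7, 21) summing to 28


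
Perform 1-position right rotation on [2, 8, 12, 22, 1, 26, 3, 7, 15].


Right rotate by 1: [15, 2, 8, 12, 22, 1, 26, 3, 7]


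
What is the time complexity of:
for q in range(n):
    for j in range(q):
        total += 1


Per nesting level: O(n) * O(n) [triangular over q] = O(n^2)
Complexity: O(n^2)


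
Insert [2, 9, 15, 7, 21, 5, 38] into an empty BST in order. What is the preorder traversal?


Root = 2; build tree by BST insertion.
Preorder traversal: [2, 9, 7, 5, 15, 21, 38]


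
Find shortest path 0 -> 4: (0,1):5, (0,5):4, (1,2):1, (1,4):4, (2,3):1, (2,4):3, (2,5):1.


Dijkstra from 0:
Distances: {0: 0, 1: 5, 2: 5, 3: 6, 4: 8, 5: 4}
Shortest distance to 4 = 8, path = [0, 5, 2, 4]


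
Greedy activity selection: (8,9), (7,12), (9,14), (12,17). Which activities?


Greedy: pick earliest-ending, then skip overlaps.
Selected (2 activities): [(8, 9), (9, 14)]


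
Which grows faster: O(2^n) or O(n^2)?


quadratic grows slower than exponential
O(n^2) is asymptotically smaller; O(2^n) grows faster


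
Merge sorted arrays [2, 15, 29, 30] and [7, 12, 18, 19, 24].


Compare heads, take smaller each step.
Merged: [2, 7, 12, 15, 18, 19, 24, 29, 30]


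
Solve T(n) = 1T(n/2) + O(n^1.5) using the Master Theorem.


a=1, b=2, c=1.5. log_2(1)=0 < c=1.5. Case 3: O(n^c) = O(n^1.500)
Complexity: O(n^1.500)


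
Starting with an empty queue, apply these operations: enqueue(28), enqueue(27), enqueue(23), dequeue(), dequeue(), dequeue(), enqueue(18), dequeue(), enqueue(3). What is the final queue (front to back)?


enqueue(28) -> [28]
enqueue(27) -> [28, 27]
enqueue(23) -> [28, 27, 23]
dequeue() returns 28 -> [27, 23]
dequeue() returns 27 -> [23]
dequeue() returns 23 -> []
enqueue(18) -> [18]
dequeue() returns 18 -> []
enqueue(3) -> [3]
Final queue (front to back): [3]


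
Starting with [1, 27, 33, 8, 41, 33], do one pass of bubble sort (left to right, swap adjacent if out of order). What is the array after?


After one pass: [1, 27, 8, 33, 33, 41]


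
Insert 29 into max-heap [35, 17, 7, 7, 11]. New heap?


Append 29: [35, 17, 7, 7, 11, 29]
Bubble up: swap idx 5(29) with idx 2(7)
Result: [35, 17, 29, 7, 11, 7]


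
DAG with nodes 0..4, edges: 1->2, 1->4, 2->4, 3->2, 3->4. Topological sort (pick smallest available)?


Kahn's algorithm, process smallest node first
Order: [0, 1, 3, 2, 4]


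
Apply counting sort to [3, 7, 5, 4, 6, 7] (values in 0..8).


Count array: [0, 0, 0, 1, 1, 1, 1, 2, 0]
Reconstruct: [3, 4, 5, 6, 7, 7]


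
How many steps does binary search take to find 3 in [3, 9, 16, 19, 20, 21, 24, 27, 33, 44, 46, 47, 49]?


Search for 3:
[0,12] mid=6 arr[6]=24
[0,5] mid=2 arr[2]=16
[0,1] mid=0 arr[0]=3
Total: 3 comparisons


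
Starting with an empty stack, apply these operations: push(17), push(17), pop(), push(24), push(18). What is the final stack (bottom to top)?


push(17) -> [17]
push(17) -> [17, 17]
pop() returns 17 -> [17]
push(24) -> [17, 24]
push(18) -> [17, 24, 18]
Final stack (bottom to top): [17, 24, 18]


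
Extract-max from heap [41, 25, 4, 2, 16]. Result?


Max = 41
Replace root with last, heapify down
Resulting heap: [25, 16, 4, 2]


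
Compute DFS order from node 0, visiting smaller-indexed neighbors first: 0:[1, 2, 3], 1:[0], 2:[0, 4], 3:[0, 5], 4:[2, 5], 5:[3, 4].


DFS stack-based: start with [0]
Visit order: [0, 1, 2, 4, 5, 3]


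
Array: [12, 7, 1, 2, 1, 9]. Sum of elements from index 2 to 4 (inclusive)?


Prefix sums: [0, 12, 19, 20, 22, 23, 32]
Sum[2..4] = prefix[5] - prefix[2] = 23 - 19 = 4


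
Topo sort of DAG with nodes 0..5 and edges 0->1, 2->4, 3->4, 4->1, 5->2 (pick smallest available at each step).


Kahn's algorithm, process smallest node first
Order: [0, 3, 5, 2, 4, 1]


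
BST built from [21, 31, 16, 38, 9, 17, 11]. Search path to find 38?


BST root = 21
Search for 38: compare at each node
Path: [21, 31, 38]


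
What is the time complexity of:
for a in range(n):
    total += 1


Per nesting level: O(n) = O(n)
Complexity: O(n)


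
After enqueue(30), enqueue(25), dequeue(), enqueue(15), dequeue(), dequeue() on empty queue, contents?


enqueue(30) -> [30]
enqueue(25) -> [30, 25]
dequeue() returns 30 -> [25]
enqueue(15) -> [25, 15]
dequeue() returns 25 -> [15]
dequeue() returns 15 -> []
Final queue (front to back): []


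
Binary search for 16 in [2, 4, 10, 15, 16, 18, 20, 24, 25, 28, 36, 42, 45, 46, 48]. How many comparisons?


Search for 16:
[0,14] mid=7 arr[7]=24
[0,6] mid=3 arr[3]=15
[4,6] mid=5 arr[5]=18
[4,4] mid=4 arr[4]=16
Total: 4 comparisons


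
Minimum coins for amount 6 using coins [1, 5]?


dp[0]=0; dp[i]=1+min(dp[i-c] for c in coins)
...dp[1]=1, dp[2]=2, dp[3]=3, dp[4]=4, dp[5]=1, dp[6]=2
Minimum coins for 6 = 2


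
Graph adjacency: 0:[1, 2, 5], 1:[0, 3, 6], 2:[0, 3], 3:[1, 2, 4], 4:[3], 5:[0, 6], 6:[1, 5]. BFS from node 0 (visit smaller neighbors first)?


BFS queue: start with [0]
Visit order: [0, 1, 2, 5, 3, 6, 4]


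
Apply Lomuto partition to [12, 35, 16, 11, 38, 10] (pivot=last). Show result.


Elements <= 10 go left of pivot.
Result: [10, 35, 16, 11, 38, 12], pivot at index 0


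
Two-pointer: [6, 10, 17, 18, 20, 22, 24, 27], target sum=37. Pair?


Two pointers: lo=0, hi=7
Found pair: (10, 27) summing to 37


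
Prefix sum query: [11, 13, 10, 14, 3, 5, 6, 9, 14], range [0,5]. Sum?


Prefix sums: [0, 11, 24, 34, 48, 51, 56, 62, 71, 85]
Sum[0..5] = prefix[6] - prefix[0] = 56 - 0 = 56


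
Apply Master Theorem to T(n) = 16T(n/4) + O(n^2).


a=16, b=4, c=2. log_4(16)=2 = c=2. Case 2: O(n^c log n) = O(n^2 log n)
Complexity: O(n^2 log n)


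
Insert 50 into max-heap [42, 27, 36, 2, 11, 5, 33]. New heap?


Append 50: [42, 27, 36, 2, 11, 5, 33, 50]
Bubble up: swap idx 7(50) with idx 3(2); swap idx 3(50) with idx 1(27); swap idx 1(50) with idx 0(42)
Result: [50, 42, 36, 27, 11, 5, 33, 2]


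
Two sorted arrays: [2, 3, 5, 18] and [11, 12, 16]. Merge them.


Compare heads, take smaller each step.
Merged: [2, 3, 5, 11, 12, 16, 18]


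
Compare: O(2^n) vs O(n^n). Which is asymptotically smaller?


exponential grows slower than n^n
O(2^n) is asymptotically smaller; O(n^n) grows faster


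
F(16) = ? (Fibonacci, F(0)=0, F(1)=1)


F(n)=F(n-1)+F(n-2)
...F(14)=377, F(15)=610, F(16)=987


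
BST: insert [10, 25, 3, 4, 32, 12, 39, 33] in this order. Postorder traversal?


Root = 10; build tree by BST insertion.
Postorder traversal: [4, 3, 12, 33, 39, 32, 25, 10]


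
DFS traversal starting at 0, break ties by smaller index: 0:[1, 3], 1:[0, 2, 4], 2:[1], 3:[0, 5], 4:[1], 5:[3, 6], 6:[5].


DFS stack-based: start with [0]
Visit order: [0, 1, 2, 4, 3, 5, 6]


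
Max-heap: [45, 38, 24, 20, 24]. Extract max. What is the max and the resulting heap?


Max = 45
Replace root with last, heapify down
Resulting heap: [38, 24, 24, 20]


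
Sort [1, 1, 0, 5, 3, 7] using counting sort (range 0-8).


Count array: [1, 2, 0, 1, 0, 1, 0, 1, 0]
Reconstruct: [0, 1, 1, 3, 5, 7]


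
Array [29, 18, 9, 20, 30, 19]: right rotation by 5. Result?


Right rotate by 5: [18, 9, 20, 30, 19, 29]


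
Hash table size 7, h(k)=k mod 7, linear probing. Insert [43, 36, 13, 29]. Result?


Insertions: 43->slot 1; 36->slot 2; 13->slot 6; 29->slot 3
Table: [None, 43, 36, 29, None, None, 13]


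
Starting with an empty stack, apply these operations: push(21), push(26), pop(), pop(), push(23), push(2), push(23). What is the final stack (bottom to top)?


push(21) -> [21]
push(26) -> [21, 26]
pop() returns 26 -> [21]
pop() returns 21 -> []
push(23) -> [23]
push(2) -> [23, 2]
push(23) -> [23, 2, 23]
Final stack (bottom to top): [23, 2, 23]


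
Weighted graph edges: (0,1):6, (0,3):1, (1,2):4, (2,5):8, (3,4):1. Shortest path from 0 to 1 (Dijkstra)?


Dijkstra from 0:
Distances: {0: 0, 1: 6, 2: 10, 3: 1, 4: 2, 5: 18}
Shortest distance to 1 = 6, path = [0, 1]


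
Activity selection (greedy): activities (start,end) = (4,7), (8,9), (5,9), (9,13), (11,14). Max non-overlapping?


Greedy: pick earliest-ending, then skip overlaps.
Selected (3 activities): [(4, 7), (8, 9), (9, 13)]


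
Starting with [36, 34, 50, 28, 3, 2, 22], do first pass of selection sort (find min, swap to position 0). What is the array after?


After one pass: [2, 34, 50, 28, 3, 36, 22]


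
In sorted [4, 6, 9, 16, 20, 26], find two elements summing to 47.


Two pointers: lo=0, hi=5
No pair sums to 47


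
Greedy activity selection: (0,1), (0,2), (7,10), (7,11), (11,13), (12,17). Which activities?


Greedy: pick earliest-ending, then skip overlaps.
Selected (3 activities): [(0, 1), (7, 10), (11, 13)]


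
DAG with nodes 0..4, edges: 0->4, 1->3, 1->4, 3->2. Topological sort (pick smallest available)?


Kahn's algorithm, process smallest node first
Order: [0, 1, 3, 2, 4]


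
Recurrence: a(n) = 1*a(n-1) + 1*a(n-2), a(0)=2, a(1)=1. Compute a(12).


Build bottom-up:
...a(10)=123, a(11)=199, a(12)=1*199+1*123=322


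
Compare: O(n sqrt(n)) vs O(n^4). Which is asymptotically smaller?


n^1.5 grows slower than quartic
O(n sqrt(n)) is asymptotically smaller; O(n^4) grows faster


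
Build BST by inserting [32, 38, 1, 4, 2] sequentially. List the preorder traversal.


Root = 32; build tree by BST insertion.
Preorder traversal: [32, 1, 4, 2, 38]
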